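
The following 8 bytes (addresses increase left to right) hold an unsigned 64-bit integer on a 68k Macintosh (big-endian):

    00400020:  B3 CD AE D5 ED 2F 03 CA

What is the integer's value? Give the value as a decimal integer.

In big-endian order the high byte comes first in memory.
The bytes are already most-significant first: 0xB3CDAED5ED2F03CA.
0xB3CDAED5ED2F03CA = 12956203936845333450.

12956203936845333450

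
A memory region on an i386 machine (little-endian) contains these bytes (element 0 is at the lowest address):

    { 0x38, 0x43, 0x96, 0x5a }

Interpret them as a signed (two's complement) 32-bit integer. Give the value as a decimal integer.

1519797048

Little-endian: lowest address holds the least-significant byte.
Reassemble most-significant byte first: 5A 96 43 38 → 0x5A964338.
0x5A964338 = 1519797048.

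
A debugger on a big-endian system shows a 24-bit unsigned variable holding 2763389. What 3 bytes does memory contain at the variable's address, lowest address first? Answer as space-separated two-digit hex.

2A 2A 7D

2763389 in hexadecimal, padded to 24 bits, is 0x2A2A7D.
Split into bytes (most-significant first): 2A 2A 7D.
In big-endian order the high byte comes first in memory.
So the memory order matches the most-significant-first order: 2A 2A 7D.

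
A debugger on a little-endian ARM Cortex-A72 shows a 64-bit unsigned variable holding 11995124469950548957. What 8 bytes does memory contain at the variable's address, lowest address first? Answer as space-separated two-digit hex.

11995124469950548957 in hexadecimal, padded to 64 bits, is 0xA6773E270BFF8BDD.
Split into bytes (most-significant first): A6 77 3E 27 0B FF 8B DD.
In little-endian order the low byte comes first in memory.
So at ascending addresses the bytes are DD 8B FF 0B 27 3E 77 A6.

DD 8B FF 0B 27 3E 77 A6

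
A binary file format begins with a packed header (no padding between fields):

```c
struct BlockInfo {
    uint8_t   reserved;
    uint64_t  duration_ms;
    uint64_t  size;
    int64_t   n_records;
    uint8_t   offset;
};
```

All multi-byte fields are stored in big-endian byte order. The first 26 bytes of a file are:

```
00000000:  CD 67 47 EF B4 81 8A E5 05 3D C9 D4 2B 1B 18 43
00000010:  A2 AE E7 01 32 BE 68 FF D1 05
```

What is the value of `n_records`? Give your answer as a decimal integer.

`n_records` follows `reserved` (1 B), `duration_ms` (8 B), `size` (8 B), so it starts at offset 1 + 8 + 8 = 17 and occupies 8 bytes.
Bytes at offsets 17..24: AE E7 01 32 BE 68 FF D1.
Big-endian stores the most-significant byte at the lowest address.
The bytes are already most-significant first: 0xAEE70132BE68FFD1.
Top bit is set, so as a signed 64-bit value this is 0xAEE70132BE68FFD1 − 2^64 = -5843700674035384367.

-5843700674035384367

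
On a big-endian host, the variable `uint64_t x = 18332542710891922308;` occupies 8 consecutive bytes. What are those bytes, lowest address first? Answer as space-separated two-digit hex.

18332542710891922308 in hexadecimal, padded to 64 bits, is 0xFE6A46773063C384.
Split into bytes (most-significant first): FE 6A 46 77 30 63 C3 84.
Big-endian: lowest address holds the most-significant byte.
So the memory order matches the most-significant-first order: FE 6A 46 77 30 63 C3 84.

FE 6A 46 77 30 63 C3 84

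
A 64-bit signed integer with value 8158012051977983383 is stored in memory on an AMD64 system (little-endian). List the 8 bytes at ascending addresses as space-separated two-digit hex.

97 D5 80 FF BC 14 37 71

8158012051977983383 in hexadecimal, padded to 64 bits, is 0x713714BCFF80D597.
Split into bytes (most-significant first): 71 37 14 BC FF 80 D5 97.
In little-endian order the low byte comes first in memory.
So at ascending addresses the bytes are 97 D5 80 FF BC 14 37 71.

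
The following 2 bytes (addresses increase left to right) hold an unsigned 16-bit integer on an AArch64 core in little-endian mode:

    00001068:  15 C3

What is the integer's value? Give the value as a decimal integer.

49941

Little-endian stores the least-significant byte at the lowest address.
Reassemble most-significant byte first: C3 15 → 0xC315.
0xC315 = 49941.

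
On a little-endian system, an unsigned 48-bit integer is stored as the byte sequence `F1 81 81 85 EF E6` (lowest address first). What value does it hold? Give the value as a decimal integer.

253916411429361

Little-endian: lowest address holds the least-significant byte.
Reassemble most-significant byte first: E6 EF 85 81 81 F1 → 0xE6EF858181F1.
0xE6EF858181F1 = 253916411429361.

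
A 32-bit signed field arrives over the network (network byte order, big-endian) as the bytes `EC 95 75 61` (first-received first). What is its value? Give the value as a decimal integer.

-325749407

Big-endian stores the most-significant byte at the lowest address.
The bytes are already most-significant first: 0xEC957561.
Top bit is set, so as a signed 32-bit value this is 0xEC957561 − 2^32 = -325749407.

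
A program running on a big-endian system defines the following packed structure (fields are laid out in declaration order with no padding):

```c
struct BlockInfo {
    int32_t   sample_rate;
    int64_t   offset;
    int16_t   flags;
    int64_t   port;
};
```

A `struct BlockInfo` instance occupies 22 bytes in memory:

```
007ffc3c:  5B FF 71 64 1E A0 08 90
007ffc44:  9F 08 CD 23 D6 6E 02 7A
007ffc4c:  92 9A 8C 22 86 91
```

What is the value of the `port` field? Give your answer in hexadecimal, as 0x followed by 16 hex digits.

`port` follows `sample_rate` (4 B), `offset` (8 B), `flags` (2 B), so it starts at offset 4 + 8 + 2 = 14 and occupies 8 bytes.
Bytes at offsets 14..21: 02 7A 92 9A 8C 22 86 91.
Big-endian stores the most-significant byte at the lowest address.
The bytes are already most-significant first: 0x027A929A8C228691.

0x027A929A8C228691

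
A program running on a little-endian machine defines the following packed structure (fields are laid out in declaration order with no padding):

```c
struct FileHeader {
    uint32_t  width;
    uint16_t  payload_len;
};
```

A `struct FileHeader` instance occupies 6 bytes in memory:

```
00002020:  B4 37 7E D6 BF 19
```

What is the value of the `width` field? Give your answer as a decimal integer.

3598596020

`width` is the first field, at byte offset 0, occupying 4 bytes.
Bytes at offsets 0..3: B4 37 7E D6.
Little-endian stores the least-significant byte at the lowest address.
Reassemble most-significant byte first: D6 7E 37 B4 → 0xD67E37B4.
0xD67E37B4 = 3598596020.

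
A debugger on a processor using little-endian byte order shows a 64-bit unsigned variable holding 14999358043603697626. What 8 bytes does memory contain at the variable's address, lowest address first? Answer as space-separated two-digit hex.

DA 7F E5 AF AB 6C 28 D0

14999358043603697626 in hexadecimal, padded to 64 bits, is 0xD0286CABAFE57FDA.
Split into bytes (most-significant first): D0 28 6C AB AF E5 7F DA.
In little-endian order the low byte comes first in memory.
So at ascending addresses the bytes are DA 7F E5 AF AB 6C 28 D0.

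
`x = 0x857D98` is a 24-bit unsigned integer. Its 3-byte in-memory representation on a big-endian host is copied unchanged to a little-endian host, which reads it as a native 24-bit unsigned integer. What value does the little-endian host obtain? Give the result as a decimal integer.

9993605

Stored big-endian, the bytes at ascending addresses are 85 7D 98.
Read back as little-endian, the first byte is least significant, giving 0x987D85.
0x987D85 = 9993605.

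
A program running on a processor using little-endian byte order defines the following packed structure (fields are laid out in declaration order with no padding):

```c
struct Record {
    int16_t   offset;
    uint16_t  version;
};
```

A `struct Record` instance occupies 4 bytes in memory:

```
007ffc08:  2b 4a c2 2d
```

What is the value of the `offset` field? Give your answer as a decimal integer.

18987

`offset` is the first field, at byte offset 0, occupying 2 bytes.
Bytes at offsets 0..1: 2B 4A.
In little-endian order the low byte comes first in memory.
Reassemble most-significant byte first: 4A 2B → 0x4A2B.
0x4A2B = 18987.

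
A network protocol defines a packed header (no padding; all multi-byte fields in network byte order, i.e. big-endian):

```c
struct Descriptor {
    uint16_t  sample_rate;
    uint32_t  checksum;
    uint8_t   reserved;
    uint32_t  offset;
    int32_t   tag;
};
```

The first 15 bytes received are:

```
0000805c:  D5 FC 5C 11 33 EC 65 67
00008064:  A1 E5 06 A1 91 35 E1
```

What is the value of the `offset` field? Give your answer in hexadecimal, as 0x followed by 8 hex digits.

0x67A1E506

`offset` follows `sample_rate` (2 B), `checksum` (4 B), `reserved` (1 B), so it starts at offset 2 + 4 + 1 = 7 and occupies 4 bytes.
Bytes at offsets 7..10: 67 A1 E5 06.
Big-endian: lowest address holds the most-significant byte.
The bytes are already most-significant first: 0x67A1E506.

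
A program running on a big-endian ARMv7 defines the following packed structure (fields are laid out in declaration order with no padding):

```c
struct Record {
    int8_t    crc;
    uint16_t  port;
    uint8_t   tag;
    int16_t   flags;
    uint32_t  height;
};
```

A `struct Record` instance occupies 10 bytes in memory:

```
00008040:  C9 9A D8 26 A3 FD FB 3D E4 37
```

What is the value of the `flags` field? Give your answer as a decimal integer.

-23555

`flags` follows `crc` (1 B), `port` (2 B), `tag` (1 B), so it starts at offset 1 + 2 + 1 = 4 and occupies 2 bytes.
Bytes at offsets 4..5: A3 FD.
Big-endian: lowest address holds the most-significant byte.
The bytes are already most-significant first: 0xA3FD.
Top bit is set, so as a signed 16-bit value this is 0xA3FD − 2^16 = -23555.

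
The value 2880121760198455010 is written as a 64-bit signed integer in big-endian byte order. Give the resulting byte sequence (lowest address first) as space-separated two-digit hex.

2880121760198455010 in hexadecimal, padded to 64 bits, is 0x27F83F7B3A806EE2.
Split into bytes (most-significant first): 27 F8 3F 7B 3A 80 6E E2.
Big-endian stores the most-significant byte at the lowest address.
So the memory order matches the most-significant-first order: 27 F8 3F 7B 3A 80 6E E2.

27 F8 3F 7B 3A 80 6E E2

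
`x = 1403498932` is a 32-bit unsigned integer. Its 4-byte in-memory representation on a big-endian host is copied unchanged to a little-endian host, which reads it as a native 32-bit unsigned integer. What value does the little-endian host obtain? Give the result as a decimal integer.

3031541587

1403498932 in 32-bit hexadecimal is 0x53A7B1B4.
Stored big-endian, the bytes at ascending addresses are 53 A7 B1 B4.
Read back as little-endian, the first byte is least significant, giving 0xB4B1A753.
0xB4B1A753 = 3031541587.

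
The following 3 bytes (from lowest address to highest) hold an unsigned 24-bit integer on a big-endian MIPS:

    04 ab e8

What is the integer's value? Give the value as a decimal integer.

306152

Big-endian stores the most-significant byte at the lowest address.
The bytes are already most-significant first: 0x04ABE8.
0x04ABE8 = 306152.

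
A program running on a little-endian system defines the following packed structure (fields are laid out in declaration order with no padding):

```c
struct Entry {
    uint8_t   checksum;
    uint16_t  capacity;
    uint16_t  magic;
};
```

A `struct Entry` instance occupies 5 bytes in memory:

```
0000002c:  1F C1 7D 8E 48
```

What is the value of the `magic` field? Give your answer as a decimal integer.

18574

`magic` follows `checksum` (1 B), `capacity` (2 B), so it starts at offset 1 + 2 = 3 and occupies 2 bytes.
Bytes at offsets 3..4: 8E 48.
Little-endian: lowest address holds the least-significant byte.
Reassemble most-significant byte first: 48 8E → 0x488E.
0x488E = 18574.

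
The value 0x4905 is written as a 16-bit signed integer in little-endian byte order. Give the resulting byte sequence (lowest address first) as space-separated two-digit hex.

Split into bytes (most-significant first): 49 05.
Little-endian stores the least-significant byte at the lowest address.
So at ascending addresses the bytes are 05 49.

05 49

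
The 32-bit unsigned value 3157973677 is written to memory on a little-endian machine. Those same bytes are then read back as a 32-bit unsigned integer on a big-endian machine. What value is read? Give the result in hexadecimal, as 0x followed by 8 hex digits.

3157973677 in 32-bit hexadecimal is 0xBC3ADAAD.
Stored little-endian, the bytes at ascending addresses are AD DA 3A BC.
Read back as big-endian, the last byte is least significant, giving 0xADDA3ABC.

0xADDA3ABC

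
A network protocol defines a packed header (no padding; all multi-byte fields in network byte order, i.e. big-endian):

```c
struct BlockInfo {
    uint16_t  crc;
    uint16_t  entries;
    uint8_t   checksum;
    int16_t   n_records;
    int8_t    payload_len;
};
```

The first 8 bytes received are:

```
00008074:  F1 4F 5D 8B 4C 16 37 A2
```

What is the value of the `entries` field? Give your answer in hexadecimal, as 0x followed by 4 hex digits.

0x5D8B

`entries` follows `crc` (2 bytes), so it starts at byte offset 2 and occupies 2 bytes.
Bytes at offsets 2..3: 5D 8B.
Big-endian: lowest address holds the most-significant byte.
The bytes are already most-significant first: 0x5D8B.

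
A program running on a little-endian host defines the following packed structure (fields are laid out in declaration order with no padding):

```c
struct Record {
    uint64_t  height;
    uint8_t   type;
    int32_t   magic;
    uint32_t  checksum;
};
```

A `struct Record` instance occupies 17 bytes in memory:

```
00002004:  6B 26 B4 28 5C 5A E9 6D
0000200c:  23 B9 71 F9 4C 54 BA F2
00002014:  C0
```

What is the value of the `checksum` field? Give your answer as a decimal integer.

`checksum` follows `height` (8 B), `type` (1 B), `magic` (4 B), so it starts at offset 8 + 1 + 4 = 13 and occupies 4 bytes.
Bytes at offsets 13..16: 54 BA F2 C0.
Little-endian: lowest address holds the least-significant byte.
Reassemble most-significant byte first: C0 F2 BA 54 → 0xC0F2BA54.
0xC0F2BA54 = 3237132884.

3237132884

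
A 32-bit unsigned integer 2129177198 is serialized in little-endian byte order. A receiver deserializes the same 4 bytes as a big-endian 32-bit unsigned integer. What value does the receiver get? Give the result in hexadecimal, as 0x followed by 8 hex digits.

2129177198 in 32-bit hexadecimal is 0x7EE8AA6E.
Stored little-endian, the bytes at ascending addresses are 6E AA E8 7E.
Read back as big-endian, the last byte is least significant, giving 0x6EAAE87E.

0x6EAAE87E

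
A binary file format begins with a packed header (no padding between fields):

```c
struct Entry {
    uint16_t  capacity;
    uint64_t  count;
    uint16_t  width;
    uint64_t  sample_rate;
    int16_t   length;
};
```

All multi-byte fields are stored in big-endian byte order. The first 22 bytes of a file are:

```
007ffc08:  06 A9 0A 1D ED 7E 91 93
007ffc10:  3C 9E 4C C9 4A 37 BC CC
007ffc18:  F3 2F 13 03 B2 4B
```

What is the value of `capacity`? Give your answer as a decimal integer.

1705

`capacity` is the first field, at byte offset 0, occupying 2 bytes.
Bytes at offsets 0..1: 06 A9.
Big-endian: lowest address holds the most-significant byte.
The bytes are already most-significant first: 0x06A9.
0x06A9 = 1705.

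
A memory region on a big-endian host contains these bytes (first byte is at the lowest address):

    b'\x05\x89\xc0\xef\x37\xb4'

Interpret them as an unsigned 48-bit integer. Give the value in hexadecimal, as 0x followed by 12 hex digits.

Big-endian stores the most-significant byte at the lowest address.
The bytes are already most-significant first: 0x0589C0EF37B4.

0x0589C0EF37B4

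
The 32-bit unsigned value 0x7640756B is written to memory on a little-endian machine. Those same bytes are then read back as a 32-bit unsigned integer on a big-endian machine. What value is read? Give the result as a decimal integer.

Stored little-endian, the bytes at ascending addresses are 6B 75 40 76.
Read back as big-endian, the last byte is least significant, giving 0x6B754076.
0x6B754076 = 1802846326.

1802846326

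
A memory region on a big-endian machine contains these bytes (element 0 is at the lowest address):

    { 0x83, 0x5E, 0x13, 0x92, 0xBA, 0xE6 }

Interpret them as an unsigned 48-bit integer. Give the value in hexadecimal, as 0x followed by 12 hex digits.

Big-endian stores the most-significant byte at the lowest address.
The bytes are already most-significant first: 0x835E1392BAE6.

0x835E1392BAE6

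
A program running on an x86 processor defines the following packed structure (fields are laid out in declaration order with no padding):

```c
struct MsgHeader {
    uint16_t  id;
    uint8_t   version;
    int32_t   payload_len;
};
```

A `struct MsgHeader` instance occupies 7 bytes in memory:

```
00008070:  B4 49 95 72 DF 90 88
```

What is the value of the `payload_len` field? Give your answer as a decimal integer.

`payload_len` follows `id` (2 B), `version` (1 B), so it starts at offset 2 + 1 = 3 and occupies 4 bytes.
Bytes at offsets 3..6: 72 DF 90 88.
In little-endian order the low byte comes first in memory.
Reassemble most-significant byte first: 88 90 DF 72 → 0x8890DF72.
Top bit is set, so as a signed 32-bit value this is 0x8890DF72 − 2^32 = -2003771534.

-2003771534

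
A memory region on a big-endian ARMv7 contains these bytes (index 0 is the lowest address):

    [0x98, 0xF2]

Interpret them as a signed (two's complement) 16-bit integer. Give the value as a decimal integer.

-26382

Big-endian stores the most-significant byte at the lowest address.
The bytes are already most-significant first: 0x98F2.
Top bit is set, so as a signed 16-bit value this is 0x98F2 − 2^16 = -26382.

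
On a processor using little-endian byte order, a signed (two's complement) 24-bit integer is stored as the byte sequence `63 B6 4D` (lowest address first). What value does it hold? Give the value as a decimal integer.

5092963

Little-endian: lowest address holds the least-significant byte.
Reassemble most-significant byte first: 4D B6 63 → 0x4DB663.
0x4DB663 = 5092963.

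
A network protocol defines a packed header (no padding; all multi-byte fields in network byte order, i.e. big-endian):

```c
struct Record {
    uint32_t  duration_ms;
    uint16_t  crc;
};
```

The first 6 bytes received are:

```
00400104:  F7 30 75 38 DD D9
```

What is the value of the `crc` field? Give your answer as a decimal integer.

56793

`crc` follows `duration_ms` (4 bytes), so it starts at byte offset 4 and occupies 2 bytes.
Bytes at offsets 4..5: DD D9.
Big-endian: lowest address holds the most-significant byte.
The bytes are already most-significant first: 0xDDD9.
0xDDD9 = 56793.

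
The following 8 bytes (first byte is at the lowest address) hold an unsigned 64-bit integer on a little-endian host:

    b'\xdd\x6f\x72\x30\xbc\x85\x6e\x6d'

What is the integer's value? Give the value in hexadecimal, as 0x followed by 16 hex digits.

0x6D6E85BC30726FDD

Little-endian stores the least-significant byte at the lowest address.
Reassemble most-significant byte first: 6D 6E 85 BC 30 72 6F DD → 0x6D6E85BC30726FDD.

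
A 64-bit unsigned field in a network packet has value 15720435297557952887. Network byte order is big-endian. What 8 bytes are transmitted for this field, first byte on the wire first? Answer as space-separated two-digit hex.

DA 2A 34 9C D9 74 39 77

15720435297557952887 in hexadecimal, padded to 64 bits, is 0xDA2A349CD9743977.
Split into bytes (most-significant first): DA 2A 34 9C D9 74 39 77.
Big-endian: lowest address holds the most-significant byte.
So the memory order matches the most-significant-first order: DA 2A 34 9C D9 74 39 77.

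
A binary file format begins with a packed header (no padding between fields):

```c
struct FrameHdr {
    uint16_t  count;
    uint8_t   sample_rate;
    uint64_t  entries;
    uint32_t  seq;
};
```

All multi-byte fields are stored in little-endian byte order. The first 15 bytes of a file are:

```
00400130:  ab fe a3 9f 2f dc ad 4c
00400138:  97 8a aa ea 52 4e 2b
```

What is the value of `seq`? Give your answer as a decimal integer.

726553322

`seq` follows `count` (2 B), `sample_rate` (1 B), `entries` (8 B), so it starts at offset 2 + 1 + 8 = 11 and occupies 4 bytes.
Bytes at offsets 11..14: EA 52 4E 2B.
Little-endian: lowest address holds the least-significant byte.
Reassemble most-significant byte first: 2B 4E 52 EA → 0x2B4E52EA.
0x2B4E52EA = 726553322.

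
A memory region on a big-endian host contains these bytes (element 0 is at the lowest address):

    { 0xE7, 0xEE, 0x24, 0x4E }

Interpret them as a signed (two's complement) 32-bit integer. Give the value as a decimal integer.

Big-endian stores the most-significant byte at the lowest address.
The bytes are already most-significant first: 0xE7EE244E.
Top bit is set, so as a signed 32-bit value this is 0xE7EE244E − 2^32 = -403823538.

-403823538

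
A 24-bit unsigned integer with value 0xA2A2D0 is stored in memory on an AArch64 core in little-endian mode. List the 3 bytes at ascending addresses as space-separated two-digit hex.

Split into bytes (most-significant first): A2 A2 D0.
Little-endian stores the least-significant byte at the lowest address.
So at ascending addresses the bytes are D0 A2 A2.

D0 A2 A2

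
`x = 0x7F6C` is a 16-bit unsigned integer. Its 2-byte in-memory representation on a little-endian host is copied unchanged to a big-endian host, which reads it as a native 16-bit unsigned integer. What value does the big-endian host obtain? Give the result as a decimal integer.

Stored little-endian, the bytes at ascending addresses are 6C 7F.
Read back as big-endian, the last byte is least significant, giving 0x6C7F.
0x6C7F = 27775.

27775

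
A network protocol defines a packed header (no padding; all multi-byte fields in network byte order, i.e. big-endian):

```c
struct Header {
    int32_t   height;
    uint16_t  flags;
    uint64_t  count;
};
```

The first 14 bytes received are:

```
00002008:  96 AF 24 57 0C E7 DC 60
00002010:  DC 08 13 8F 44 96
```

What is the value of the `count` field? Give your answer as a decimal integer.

15879934213354374294

`count` follows `height` (4 B), `flags` (2 B), so it starts at offset 4 + 2 = 6 and occupies 8 bytes.
Bytes at offsets 6..13: DC 60 DC 08 13 8F 44 96.
Big-endian stores the most-significant byte at the lowest address.
The bytes are already most-significant first: 0xDC60DC08138F4496.
0xDC60DC08138F4496 = 15879934213354374294.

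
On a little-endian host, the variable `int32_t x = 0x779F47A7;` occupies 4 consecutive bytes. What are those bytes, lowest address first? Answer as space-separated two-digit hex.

A7 47 9F 77

Split into bytes (most-significant first): 77 9F 47 A7.
Little-endian stores the least-significant byte at the lowest address.
So at ascending addresses the bytes are A7 47 9F 77.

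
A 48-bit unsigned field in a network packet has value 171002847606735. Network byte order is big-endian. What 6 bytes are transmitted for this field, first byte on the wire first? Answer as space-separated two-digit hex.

171002847606735 in hexadecimal, padded to 48 bits, is 0x9B86B3FCB7CF.
Split into bytes (most-significant first): 9B 86 B3 FC B7 CF.
Big-endian stores the most-significant byte at the lowest address.
So the memory order matches the most-significant-first order: 9B 86 B3 FC B7 CF.

9B 86 B3 FC B7 CF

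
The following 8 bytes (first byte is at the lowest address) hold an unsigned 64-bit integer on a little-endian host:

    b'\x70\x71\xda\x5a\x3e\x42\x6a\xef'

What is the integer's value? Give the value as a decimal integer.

In little-endian order the low byte comes first in memory.
Reassemble most-significant byte first: EF 6A 42 3E 5A DA 71 70 → 0xEF6A423E5ADA7170.
0xEF6A423E5ADA7170 = 17251674158175777136.

17251674158175777136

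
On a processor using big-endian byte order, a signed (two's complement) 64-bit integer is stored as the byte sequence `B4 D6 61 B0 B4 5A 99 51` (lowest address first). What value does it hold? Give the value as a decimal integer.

Big-endian stores the most-significant byte at the lowest address.
The bytes are already most-significant first: 0xB4D661B0B45A9951.
Top bit is set, so as a signed 64-bit value this is 0xB4D661B0B45A9951 − 2^64 = -5416034090298468015.

-5416034090298468015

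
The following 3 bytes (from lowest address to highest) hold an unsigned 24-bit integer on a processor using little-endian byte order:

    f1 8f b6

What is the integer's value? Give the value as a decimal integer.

Little-endian: lowest address holds the least-significant byte.
Reassemble most-significant byte first: B6 8F F1 → 0xB68FF1.
0xB68FF1 = 11964401.

11964401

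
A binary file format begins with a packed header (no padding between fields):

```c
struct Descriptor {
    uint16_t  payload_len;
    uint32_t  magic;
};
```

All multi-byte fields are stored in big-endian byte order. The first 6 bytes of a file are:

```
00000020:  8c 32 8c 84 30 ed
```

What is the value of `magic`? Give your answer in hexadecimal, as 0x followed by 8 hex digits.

0x8C8430ED

`magic` follows `payload_len` (2 bytes), so it starts at byte offset 2 and occupies 4 bytes.
Bytes at offsets 2..5: 8C 84 30 ED.
Big-endian: lowest address holds the most-significant byte.
The bytes are already most-significant first: 0x8C8430ED.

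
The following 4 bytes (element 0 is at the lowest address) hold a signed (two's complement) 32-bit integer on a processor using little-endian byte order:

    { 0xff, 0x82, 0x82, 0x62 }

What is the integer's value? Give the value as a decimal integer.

1652720383

In little-endian order the low byte comes first in memory.
Reassemble most-significant byte first: 62 82 82 FF → 0x628282FF.
0x628282FF = 1652720383.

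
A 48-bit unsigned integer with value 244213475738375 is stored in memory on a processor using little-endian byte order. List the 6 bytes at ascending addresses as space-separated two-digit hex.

07 83 78 61 1C DE

244213475738375 in hexadecimal, padded to 48 bits, is 0xDE1C61788307.
Split into bytes (most-significant first): DE 1C 61 78 83 07.
In little-endian order the low byte comes first in memory.
So at ascending addresses the bytes are 07 83 78 61 1C DE.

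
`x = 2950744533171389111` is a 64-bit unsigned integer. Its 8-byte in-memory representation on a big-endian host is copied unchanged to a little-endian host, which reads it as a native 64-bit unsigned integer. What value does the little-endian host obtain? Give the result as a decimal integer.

13205288488945513256

2950744533171389111 in 64-bit hexadecimal is 0x28F32684EA9B42B7.
Stored big-endian, the bytes at ascending addresses are 28 F3 26 84 EA 9B 42 B7.
Read back as little-endian, the first byte is least significant, giving 0xB7429BEA8426F328.
0xB7429BEA8426F328 = 13205288488945513256.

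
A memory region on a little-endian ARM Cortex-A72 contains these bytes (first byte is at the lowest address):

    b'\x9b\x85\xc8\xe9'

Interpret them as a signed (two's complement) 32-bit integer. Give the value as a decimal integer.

-372734565

Little-endian: lowest address holds the least-significant byte.
Reassemble most-significant byte first: E9 C8 85 9B → 0xE9C8859B.
Top bit is set, so as a signed 32-bit value this is 0xE9C8859B − 2^32 = -372734565.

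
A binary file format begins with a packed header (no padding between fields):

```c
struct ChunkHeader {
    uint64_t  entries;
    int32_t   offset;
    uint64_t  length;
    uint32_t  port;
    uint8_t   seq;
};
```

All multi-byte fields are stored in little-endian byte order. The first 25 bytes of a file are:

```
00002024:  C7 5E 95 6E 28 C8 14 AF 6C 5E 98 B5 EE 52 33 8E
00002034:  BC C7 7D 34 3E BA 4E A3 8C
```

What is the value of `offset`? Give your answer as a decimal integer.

-1248305556

`offset` follows `entries` (8 bytes), so it starts at byte offset 8 and occupies 4 bytes.
Bytes at offsets 8..11: 6C 5E 98 B5.
Little-endian stores the least-significant byte at the lowest address.
Reassemble most-significant byte first: B5 98 5E 6C → 0xB5985E6C.
Top bit is set, so as a signed 32-bit value this is 0xB5985E6C − 2^32 = -1248305556.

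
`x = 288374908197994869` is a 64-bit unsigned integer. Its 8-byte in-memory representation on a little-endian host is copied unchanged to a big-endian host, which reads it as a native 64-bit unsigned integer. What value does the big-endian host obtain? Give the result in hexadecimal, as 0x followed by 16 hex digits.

288374908197994869 in 64-bit hexadecimal is 0x040083737D470175.
Stored little-endian, the bytes at ascending addresses are 75 01 47 7D 73 83 00 04.
Read back as big-endian, the last byte is least significant, giving 0x7501477D73830004.

0x7501477D73830004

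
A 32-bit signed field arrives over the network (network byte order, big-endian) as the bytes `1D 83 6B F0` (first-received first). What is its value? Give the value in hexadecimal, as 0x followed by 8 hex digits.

Big-endian: lowest address holds the most-significant byte.
The bytes are already most-significant first: 0x1D836BF0.

0x1D836BF0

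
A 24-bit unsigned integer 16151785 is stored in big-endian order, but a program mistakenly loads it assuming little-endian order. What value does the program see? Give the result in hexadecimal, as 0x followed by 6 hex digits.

0xE974F6

16151785 in 24-bit hexadecimal is 0xF674E9.
Stored big-endian, the bytes at ascending addresses are F6 74 E9.
Read back as little-endian, the first byte is least significant, giving 0xE974F6.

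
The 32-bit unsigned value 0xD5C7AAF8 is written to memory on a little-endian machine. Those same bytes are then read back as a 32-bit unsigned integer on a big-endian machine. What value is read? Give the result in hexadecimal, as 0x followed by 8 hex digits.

Stored little-endian, the bytes at ascending addresses are F8 AA C7 D5.
Read back as big-endian, the last byte is least significant, giving 0xF8AAC7D5.

0xF8AAC7D5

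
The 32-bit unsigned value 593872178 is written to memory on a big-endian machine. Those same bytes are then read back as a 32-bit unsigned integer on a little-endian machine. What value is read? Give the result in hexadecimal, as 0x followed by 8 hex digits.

0x32C56523

593872178 in 32-bit hexadecimal is 0x2365C532.
Stored big-endian, the bytes at ascending addresses are 23 65 C5 32.
Read back as little-endian, the first byte is least significant, giving 0x32C56523.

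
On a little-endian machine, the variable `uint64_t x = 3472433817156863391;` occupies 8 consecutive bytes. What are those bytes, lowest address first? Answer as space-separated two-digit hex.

9F 45 B0 B1 28 90 30 30

3472433817156863391 in hexadecimal, padded to 64 bits, is 0x30309028B1B0459F.
Split into bytes (most-significant first): 30 30 90 28 B1 B0 45 9F.
Little-endian: lowest address holds the least-significant byte.
So at ascending addresses the bytes are 9F 45 B0 B1 28 90 30 30.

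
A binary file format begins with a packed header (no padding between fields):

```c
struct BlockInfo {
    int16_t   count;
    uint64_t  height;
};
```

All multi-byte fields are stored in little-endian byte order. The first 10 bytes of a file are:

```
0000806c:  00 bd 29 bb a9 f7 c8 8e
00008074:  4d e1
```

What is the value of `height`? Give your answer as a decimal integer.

16234789225540205353

`height` follows `count` (2 bytes), so it starts at byte offset 2 and occupies 8 bytes.
Bytes at offsets 2..9: 29 BB A9 F7 C8 8E 4D E1.
Little-endian stores the least-significant byte at the lowest address.
Reassemble most-significant byte first: E1 4D 8E C8 F7 A9 BB 29 → 0xE14D8EC8F7A9BB29.
0xE14D8EC8F7A9BB29 = 16234789225540205353.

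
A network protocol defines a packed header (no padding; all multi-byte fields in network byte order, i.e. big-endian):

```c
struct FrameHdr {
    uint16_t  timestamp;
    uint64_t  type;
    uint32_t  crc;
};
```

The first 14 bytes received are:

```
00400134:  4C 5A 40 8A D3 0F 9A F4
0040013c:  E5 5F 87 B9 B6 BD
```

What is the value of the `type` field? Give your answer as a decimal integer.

`type` follows `timestamp` (2 bytes), so it starts at byte offset 2 and occupies 8 bytes.
Bytes at offsets 2..9: 40 8A D3 0F 9A F4 E5 5F.
Big-endian: lowest address holds the most-significant byte.
The bytes are already most-significant first: 0x408AD30F9AF4E55F.
0x408AD30F9AF4E55F = 4650761629191169375.

4650761629191169375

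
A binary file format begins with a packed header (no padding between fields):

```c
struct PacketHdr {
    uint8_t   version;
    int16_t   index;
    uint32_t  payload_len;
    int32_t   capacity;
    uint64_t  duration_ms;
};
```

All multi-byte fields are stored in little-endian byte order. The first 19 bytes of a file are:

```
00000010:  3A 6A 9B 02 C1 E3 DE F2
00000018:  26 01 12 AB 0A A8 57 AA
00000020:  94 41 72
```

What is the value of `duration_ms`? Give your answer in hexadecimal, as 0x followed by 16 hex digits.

0x724194AA57A80AAB

`duration_ms` follows `version` (1 B), `index` (2 B), `payload_len` (4 B), `capacity` (4 B), so it starts at offset 1 + 2 + 4 + 4 = 11 and occupies 8 bytes.
Bytes at offsets 11..18: AB 0A A8 57 AA 94 41 72.
Little-endian: lowest address holds the least-significant byte.
Reassemble most-significant byte first: 72 41 94 AA 57 A8 0A AB → 0x724194AA57A80AAB.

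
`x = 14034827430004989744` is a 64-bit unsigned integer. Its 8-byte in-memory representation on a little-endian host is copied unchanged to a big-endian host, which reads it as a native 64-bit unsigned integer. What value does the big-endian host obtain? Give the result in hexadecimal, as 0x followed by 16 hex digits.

14034827430004989744 in 64-bit hexadecimal is 0xC2C5B930195B1F30.
Stored little-endian, the bytes at ascending addresses are 30 1F 5B 19 30 B9 C5 C2.
Read back as big-endian, the last byte is least significant, giving 0x301F5B1930B9C5C2.

0x301F5B1930B9C5C2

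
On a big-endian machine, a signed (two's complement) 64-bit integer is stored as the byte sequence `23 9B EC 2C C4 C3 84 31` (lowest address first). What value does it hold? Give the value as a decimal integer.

2565904089741493297

Big-endian stores the most-significant byte at the lowest address.
The bytes are already most-significant first: 0x239BEC2CC4C38431.
0x239BEC2CC4C38431 = 2565904089741493297.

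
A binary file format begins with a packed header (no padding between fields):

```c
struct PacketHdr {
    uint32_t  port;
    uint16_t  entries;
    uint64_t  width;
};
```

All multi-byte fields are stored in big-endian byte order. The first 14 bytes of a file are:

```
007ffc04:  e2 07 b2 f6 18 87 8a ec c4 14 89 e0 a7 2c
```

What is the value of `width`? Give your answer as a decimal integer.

`width` follows `port` (4 B), `entries` (2 B), so it starts at offset 4 + 2 = 6 and occupies 8 bytes.
Bytes at offsets 6..13: 8A EC C4 14 89 E0 A7 2C.
In big-endian order the high byte comes first in memory.
The bytes are already most-significant first: 0x8AECC41489E0A72C.
0x8AECC41489E0A72C = 10010591664229361452.

10010591664229361452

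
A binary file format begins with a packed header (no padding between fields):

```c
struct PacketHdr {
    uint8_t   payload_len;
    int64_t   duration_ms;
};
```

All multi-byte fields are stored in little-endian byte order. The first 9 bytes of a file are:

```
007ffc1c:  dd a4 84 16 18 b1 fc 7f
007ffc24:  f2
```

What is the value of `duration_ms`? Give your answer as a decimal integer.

-972781156945197916

`duration_ms` follows `payload_len` (1 byte), so it starts at byte offset 1 and occupies 8 bytes.
Bytes at offsets 1..8: A4 84 16 18 B1 FC 7F F2.
Little-endian: lowest address holds the least-significant byte.
Reassemble most-significant byte first: F2 7F FC B1 18 16 84 A4 → 0xF27FFCB1181684A4.
Top bit is set, so as a signed 64-bit value this is 0xF27FFCB1181684A4 − 2^64 = -972781156945197916.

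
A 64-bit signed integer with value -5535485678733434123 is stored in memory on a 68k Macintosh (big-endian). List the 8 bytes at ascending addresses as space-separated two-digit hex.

B3 2E 01 1A 7B D4 E2 F5

Two's complement of -5535485678733434123 in 64 bits: 5535485678733434123 = 0x4CD1FEE5842B1D0B; invert → 0xB32E011A7BD4E2F4; add 1 → 0xB32E011A7BD4E2F5.
Split into bytes (most-significant first): B3 2E 01 1A 7B D4 E2 F5.
Big-endian stores the most-significant byte at the lowest address.
So the memory order matches the most-significant-first order: B3 2E 01 1A 7B D4 E2 F5.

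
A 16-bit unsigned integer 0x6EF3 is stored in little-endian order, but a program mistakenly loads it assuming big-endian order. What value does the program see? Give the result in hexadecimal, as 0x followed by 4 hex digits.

0xF36E

Stored little-endian, the bytes at ascending addresses are F3 6E.
Read back as big-endian, the last byte is least significant, giving 0xF36E.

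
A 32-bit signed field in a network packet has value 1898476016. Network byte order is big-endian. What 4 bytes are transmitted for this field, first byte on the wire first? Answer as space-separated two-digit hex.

71 28 71 F0

1898476016 in hexadecimal, padded to 32 bits, is 0x712871F0.
Split into bytes (most-significant first): 71 28 71 F0.
Big-endian: lowest address holds the most-significant byte.
So the memory order matches the most-significant-first order: 71 28 71 F0.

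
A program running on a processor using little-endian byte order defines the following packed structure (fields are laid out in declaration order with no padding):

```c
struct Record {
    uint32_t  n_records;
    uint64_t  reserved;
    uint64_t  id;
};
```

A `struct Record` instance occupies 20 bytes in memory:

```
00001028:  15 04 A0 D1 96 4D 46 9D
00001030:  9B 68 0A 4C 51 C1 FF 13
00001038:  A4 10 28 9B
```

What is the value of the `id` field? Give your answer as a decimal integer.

11180204371843465553

`id` follows `n_records` (4 B), `reserved` (8 B), so it starts at offset 4 + 8 = 12 and occupies 8 bytes.
Bytes at offsets 12..19: 51 C1 FF 13 A4 10 28 9B.
Little-endian stores the least-significant byte at the lowest address.
Reassemble most-significant byte first: 9B 28 10 A4 13 FF C1 51 → 0x9B2810A413FFC151.
0x9B2810A413FFC151 = 11180204371843465553.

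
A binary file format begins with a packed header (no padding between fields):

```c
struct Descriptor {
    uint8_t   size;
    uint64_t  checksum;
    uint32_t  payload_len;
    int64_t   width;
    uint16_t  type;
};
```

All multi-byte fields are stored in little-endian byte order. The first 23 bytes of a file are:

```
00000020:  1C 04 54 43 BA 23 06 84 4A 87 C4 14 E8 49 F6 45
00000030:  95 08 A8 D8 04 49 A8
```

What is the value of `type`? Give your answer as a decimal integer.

43081

`type` follows `size` (1 B), `checksum` (8 B), `payload_len` (4 B), `width` (8 B), so it starts at offset 1 + 8 + 4 + 8 = 21 and occupies 2 bytes.
Bytes at offsets 21..22: 49 A8.
Little-endian stores the least-significant byte at the lowest address.
Reassemble most-significant byte first: A8 49 → 0xA849.
0xA849 = 43081.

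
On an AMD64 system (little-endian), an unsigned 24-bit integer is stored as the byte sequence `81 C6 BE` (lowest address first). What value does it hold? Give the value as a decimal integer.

In little-endian order the low byte comes first in memory.
Reassemble most-significant byte first: BE C6 81 → 0xBEC681.
0xBEC681 = 12502657.

12502657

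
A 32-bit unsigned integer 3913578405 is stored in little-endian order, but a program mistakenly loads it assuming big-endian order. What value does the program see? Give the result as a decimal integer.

2776057065

3913578405 in 32-bit hexadecimal is 0xE94477A5.
Stored little-endian, the bytes at ascending addresses are A5 77 44 E9.
Read back as big-endian, the last byte is least significant, giving 0xA57744E9.
0xA57744E9 = 2776057065.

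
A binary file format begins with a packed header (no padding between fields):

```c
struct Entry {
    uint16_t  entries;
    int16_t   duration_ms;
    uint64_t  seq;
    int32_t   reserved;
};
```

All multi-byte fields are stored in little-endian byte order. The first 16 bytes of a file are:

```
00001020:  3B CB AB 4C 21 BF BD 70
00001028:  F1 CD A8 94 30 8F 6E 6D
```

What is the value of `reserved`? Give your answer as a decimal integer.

`reserved` follows `entries` (2 B), `duration_ms` (2 B), `seq` (8 B), so it starts at offset 2 + 2 + 8 = 12 and occupies 4 bytes.
Bytes at offsets 12..15: 30 8F 6E 6D.
Little-endian: lowest address holds the least-significant byte.
Reassemble most-significant byte first: 6D 6E 8F 30 → 0x6D6E8F30.
0x6D6E8F30 = 1835962160.

1835962160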